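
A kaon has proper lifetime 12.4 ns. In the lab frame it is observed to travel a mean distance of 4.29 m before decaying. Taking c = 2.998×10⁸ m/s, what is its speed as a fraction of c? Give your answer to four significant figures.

d = βγcτ ⇒ βγ = d/(cτ) = 4.290 m / (3.71752 m) = 1.154.
β = (βγ)/√(1+(βγ)²) = 1.154/√2.33172 = 0.7557.

0.7557c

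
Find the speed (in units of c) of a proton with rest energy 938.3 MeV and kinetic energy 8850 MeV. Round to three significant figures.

0.995c

γ = 1 + K/(mc²) = 1 + 8850/938.3 = 10.432.
β = √(1 − 1/γ²) = √(1 − 0.00918893) = √0.99081107 = 0.995.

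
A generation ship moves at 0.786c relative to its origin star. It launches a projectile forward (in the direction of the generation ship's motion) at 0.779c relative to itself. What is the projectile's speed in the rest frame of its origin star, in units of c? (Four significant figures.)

0.9707c

In units of c, u = (u' + v)/(1 + u'v) with u' = 0.779 and v = 0.786.
Numerator: 0.779 + 0.786 = 1.565. Denominator: 1 + (0.779)(0.786) = 1.612294.
u = 1.565/1.612294 = 0.97067, so the speed is 0.9707c.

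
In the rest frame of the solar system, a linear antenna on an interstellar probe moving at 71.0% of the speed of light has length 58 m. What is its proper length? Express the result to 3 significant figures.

82.4 m

Lorentz factor: γ = (1 − 0.5041)^(−1/2) = 1.42.
Proper length: L₀ = γ·L = 1.42 × 58 = 82.4 m.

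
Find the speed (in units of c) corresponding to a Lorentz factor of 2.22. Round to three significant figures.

0.893c

β = √(1 − 1/γ²) = √(1 − 1/4.9284) = √0.797094 = 0.893.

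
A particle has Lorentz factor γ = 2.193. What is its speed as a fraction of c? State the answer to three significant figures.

β = √(1 − 1/γ²) = √(1 − 1/4.809249) = √0.792067 = 0.890.

0.890c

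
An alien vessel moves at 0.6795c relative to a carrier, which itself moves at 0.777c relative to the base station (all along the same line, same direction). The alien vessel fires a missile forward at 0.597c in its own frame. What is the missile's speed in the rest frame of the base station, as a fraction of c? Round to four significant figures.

0.9880c

Compose velocities in two stages. Stage 1 (into S'): u₁ = (0.597+0.6795)/(1+0.597×0.6795) = 0.90811.
Stage 2 (into S): u = (0.90811+0.777)/(1+0.90811×0.777) = 0.98799, so the speed is 0.9880c.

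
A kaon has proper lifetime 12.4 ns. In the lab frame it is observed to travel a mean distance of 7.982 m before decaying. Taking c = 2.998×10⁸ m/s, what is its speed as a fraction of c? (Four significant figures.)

Lab distance = (lab lifetime)·v = γτ·βc, so βγ = d/(cτ) = 7.982/(2.998×10⁸ × 1.240×10^-8) = 2.1471.
With βγ = 2.1471: γ² = 1 + (βγ)² = 5.61004, and β = (βγ)/γ = 2.1471/2.36855 = 0.9065.

0.9065c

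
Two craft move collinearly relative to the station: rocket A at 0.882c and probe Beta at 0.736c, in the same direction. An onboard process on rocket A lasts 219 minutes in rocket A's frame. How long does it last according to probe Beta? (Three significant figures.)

Transform rocket A's velocity into probe Beta's frame: (0.882 − 0.736)/(1 − 0.882·0.736) = 0.146/0.350848, so the relative speed is 0.41613c.
γ for this relative speed: γ = 1/√(1 − 0.173164) = 1.0997.
The clock on rocket A records proper time, so probe Beta measures Δt = γΔτ = 1.0997 × 219 = 241 minutes.

241 minutes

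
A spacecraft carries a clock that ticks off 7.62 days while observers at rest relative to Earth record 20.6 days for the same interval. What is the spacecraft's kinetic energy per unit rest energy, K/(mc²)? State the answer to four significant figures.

1.703

The time-dilation ratio gives γ = 20.6/7.62 = 2.70341.
K/(mc²) = γ − 1 = 2.70341 − 1 = 1.703.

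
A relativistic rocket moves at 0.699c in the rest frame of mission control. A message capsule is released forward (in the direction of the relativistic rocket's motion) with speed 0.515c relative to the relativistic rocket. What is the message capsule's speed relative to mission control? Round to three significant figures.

In units of c, u = (u' + v)/(1 + u'v) with u' = 0.515 and v = 0.699.
Numerator: 0.515 + 0.699 = 1.214. Denominator: 1 + (0.515)(0.699) = 1.359985.
u = 1.214/1.359985 = 0.89266, so the speed is 0.893c.

0.893c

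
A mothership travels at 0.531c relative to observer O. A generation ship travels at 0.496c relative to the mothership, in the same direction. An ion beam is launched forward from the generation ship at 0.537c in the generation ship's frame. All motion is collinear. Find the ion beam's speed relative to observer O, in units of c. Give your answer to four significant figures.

Compose velocities in two stages. Stage 1 (into S'): u₁ = (0.537+0.496)/(1+0.537×0.496) = 0.81573.
Stage 2 (into S): u = (0.81573+0.531)/(1+0.81573×0.531) = 0.9397, so the speed is 0.9397c.

0.9397c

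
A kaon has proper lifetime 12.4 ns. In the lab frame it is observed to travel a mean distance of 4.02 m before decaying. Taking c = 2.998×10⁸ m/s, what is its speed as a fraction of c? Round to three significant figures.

d = βγcτ ⇒ βγ = d/(cτ) = 4.020 m / (3.71752 m) = 1.0814.
β = (βγ)/√(1+(βγ)²) = 1.0814/√2.16943 = 0.734.

0.734c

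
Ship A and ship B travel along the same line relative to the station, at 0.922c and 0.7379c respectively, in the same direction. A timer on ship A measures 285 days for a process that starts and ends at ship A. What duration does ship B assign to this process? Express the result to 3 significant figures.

349 days

Speed of ship A in ship B's frame: u = (v_A − v_B)/(1 − v_A v_B/c²) = (0.922 − 0.7379)/(1 − 0.922×0.7379) = 0.1841/0.3196562 = 0.57593; |u| = 0.57593c.
γ for this relative speed: γ = 1/√(1 − 0.331695) = 1.2232.
Ship A's interval is proper; time dilation gives Δt_B = γΔτ = 1.2232 × 285 days = 349 days.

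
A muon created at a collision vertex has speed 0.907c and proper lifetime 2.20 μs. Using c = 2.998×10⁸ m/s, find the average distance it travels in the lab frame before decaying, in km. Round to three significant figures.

1.42 km

Lorentz factor: γ = (1 − 0.822649)^(−1/2) = 2.3746.
Lab-frame lifetime: Δt = γτ = 2.3746 × 2.20 μs = 5.2241 μs.
Distance: d = vΔt = 0.907 × 2.998×10⁸ m/s × 5.2241×10^-6 s = 1420 m = 1.42 km.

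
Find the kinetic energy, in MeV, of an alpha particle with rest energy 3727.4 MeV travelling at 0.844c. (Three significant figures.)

3220 MeV

Lorentz factor: γ = (1 − 0.712336)^(−1/2) = 1.86448.
Kinetic energy: K = (γ − 1)mc² = (1.86448 − 1) × 3727.4 MeV = 0.86448 × 3727.4 = 3220 MeV.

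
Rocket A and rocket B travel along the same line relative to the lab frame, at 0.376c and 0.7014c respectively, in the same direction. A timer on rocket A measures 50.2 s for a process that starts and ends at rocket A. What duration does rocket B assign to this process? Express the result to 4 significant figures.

The velocity of rocket A relative to rocket B is (0.376 − 0.7014)c / (1 − 0.376×0.7014) = −0.44196c; relative speed 0.44196c.
γ for this relative speed: γ = 1/√(1 − 0.195329) = 1.1148.
Rocket A's interval is proper; time dilation gives Δt_B = γΔτ = 1.1148 × 50.2 s = 55.96 s.

55.96 s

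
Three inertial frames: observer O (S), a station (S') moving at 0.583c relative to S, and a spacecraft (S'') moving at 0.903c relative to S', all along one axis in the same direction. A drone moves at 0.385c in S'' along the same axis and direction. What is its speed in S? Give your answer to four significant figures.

Compose velocities in two stages. Stage 1 (into S'): u₁ = (0.385+0.903)/(1+0.385×0.903) = 0.95573.
Stage 2 (into S): u = (0.95573+0.583)/(1+0.95573×0.583) = 0.98814, so the speed is 0.9881c.

0.9881c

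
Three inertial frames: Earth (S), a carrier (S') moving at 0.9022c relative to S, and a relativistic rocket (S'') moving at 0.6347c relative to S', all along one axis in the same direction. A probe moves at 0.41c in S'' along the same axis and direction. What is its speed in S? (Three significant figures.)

Apply u = (u'+v)/(1+u'v) twice. Probe in the carrier frame: (0.41+0.6347)/(1+0.41·0.6347) = 1.0447/1.260227 = 0.82898c.
That velocity, transformed to the rest frame of Earth: (0.82898+0.9022)/(1+0.82898·0.9022) = 1.73118/1.747905756 = 0.99043c.

0.990c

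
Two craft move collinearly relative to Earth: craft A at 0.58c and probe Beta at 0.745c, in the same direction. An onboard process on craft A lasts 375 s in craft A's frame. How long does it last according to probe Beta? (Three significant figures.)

392 s

Speed of craft A in probe Beta's frame: u = (v_A − v_B)/(1 − v_A v_B/c²) = (0.58 − 0.745)/(1 − 0.58×0.745) = −0.165/0.5679 = −0.29054; |u| = 0.29054c.
At |u| = 0.29054c, γ = (1 − 0.0844135)^(−1/2) = 1.0451.
Craft A's interval is proper; time dilation gives Δt_B = γΔτ = 1.0451 × 375 s = 392 s.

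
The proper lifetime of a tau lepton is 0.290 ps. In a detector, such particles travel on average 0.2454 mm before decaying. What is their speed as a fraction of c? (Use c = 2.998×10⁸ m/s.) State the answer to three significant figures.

0.943c

Lab distance = (lab lifetime)·v = γτ·βc, so βγ = d/(cτ) = 2.454×10^-4/(2.998×10⁸ × 2.900×10^-13) = 2.8226.
With βγ = 2.8226: γ² = 1 + (βγ)² = 8.96707, and β = (βγ)/γ = 2.8226/2.99451 = 0.943.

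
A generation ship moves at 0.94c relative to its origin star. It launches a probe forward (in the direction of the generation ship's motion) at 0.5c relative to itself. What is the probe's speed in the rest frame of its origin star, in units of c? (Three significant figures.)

0.980c

In units of c, u = (u' + v)/(1 + u'v) with u' = 0.5 and v = 0.94.
Numerator: 0.5 + 0.94 = 1.44. Denominator: 1 + (0.5)(0.94) = 1.47.
u = 1.44/1.47 = 0.97959, so the speed is 0.980c.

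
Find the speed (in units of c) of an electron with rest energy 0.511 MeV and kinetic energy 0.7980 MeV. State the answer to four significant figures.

0.9207c

γ = 1 + K/(mc²) = 1 + 0.7980/0.511 = 2.5616.
β = √(1 − 1/γ²) = √(1 − 0.152397) = √0.847603 = 0.9207.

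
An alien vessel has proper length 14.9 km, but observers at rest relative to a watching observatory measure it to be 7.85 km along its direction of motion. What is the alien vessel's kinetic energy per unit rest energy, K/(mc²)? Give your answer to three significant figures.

0.898

From L = L₀/γ: γ = 14.9/7.85 = 1.89809.
Since K = (γ−1)mc², K/(mc²) = 1.89809 − 1 = 0.898.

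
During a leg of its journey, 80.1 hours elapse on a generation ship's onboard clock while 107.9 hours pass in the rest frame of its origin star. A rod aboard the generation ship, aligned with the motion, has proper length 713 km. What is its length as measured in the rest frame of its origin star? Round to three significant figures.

529 km

The time-dilation ratio gives γ = 107.9/80.1 = 1.34707.
The rod contracts by the same γ: 713 km / 1.34707 = 529 km.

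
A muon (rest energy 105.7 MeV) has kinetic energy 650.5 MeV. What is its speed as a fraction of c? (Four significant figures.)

γ = 1 + K/(mc²) = 1 + 650.5/105.7 = 7.1542.
β = √(1 − 1/γ²) = √(1 − 0.0195379) = √0.9804621 = 0.9902.

0.9902c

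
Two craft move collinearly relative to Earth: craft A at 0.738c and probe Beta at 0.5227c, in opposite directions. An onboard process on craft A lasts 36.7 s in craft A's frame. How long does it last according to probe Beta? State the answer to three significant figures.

Speed of craft A in probe Beta's frame: u = (v_A + v_B)/(1 + v_A v_B/c²) = (0.738 + 0.5227)/(1 + 0.738×0.5227) = 1.2607/1.3857526 = 0.90976; |u| = 0.90976c.
At |u| = 0.90976c, γ = (1 − 0.827663)^(−1/2) = 2.4089.
Craft A's interval is proper; time dilation gives Δt_B = γΔτ = 2.4089 × 36.7 s = 88.4 s.

88.4 s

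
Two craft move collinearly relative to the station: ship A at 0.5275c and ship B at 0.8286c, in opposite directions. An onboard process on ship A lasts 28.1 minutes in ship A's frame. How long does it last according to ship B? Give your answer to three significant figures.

Transform ship A's velocity into ship B's frame: (0.5275 + 0.8286)/(1 + 0.5275·0.8286) = 1.3561/1.4370865, so the relative speed is 0.94365c.
At |u| = 0.94365c, γ = (1 − 0.890475)^(−1/2) = 3.0216.
Ship A's interval is proper; time dilation gives Δt_B = γΔτ = 3.0216 × 28.1 minutes = 84.9 minutes.

84.9 minutes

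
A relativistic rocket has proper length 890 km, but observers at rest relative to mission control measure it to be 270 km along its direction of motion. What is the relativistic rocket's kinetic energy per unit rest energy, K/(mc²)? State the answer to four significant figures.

2.296

γ = L₀/L = 890/270 = 3.2963.
K/(mc²) = γ − 1 = 3.2963 − 1 = 2.296.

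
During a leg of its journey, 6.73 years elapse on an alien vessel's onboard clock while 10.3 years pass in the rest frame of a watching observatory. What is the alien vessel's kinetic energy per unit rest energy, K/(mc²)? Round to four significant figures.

γ = Δt/Δτ = 10.3/6.73 = 1.53046.
K/(mc²) = γ − 1 = 1.53046 − 1 = 0.5305.

0.5305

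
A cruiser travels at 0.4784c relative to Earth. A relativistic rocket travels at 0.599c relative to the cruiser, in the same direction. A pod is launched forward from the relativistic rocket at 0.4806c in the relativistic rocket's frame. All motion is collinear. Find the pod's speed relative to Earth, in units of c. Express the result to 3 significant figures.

First combine the pod and relativistic rocket (S''→S'): u₁ = (0.4806 + 0.599)/(1 + 0.4806×0.599) = 1.0796/1.2878794 = 0.83828.
Then combine with the cruiser (S'→S): u = (0.83828 + 0.4784)/(1 + 0.83828×0.4784) = 1.31668/1.401033152 = 0.93979.

0.940c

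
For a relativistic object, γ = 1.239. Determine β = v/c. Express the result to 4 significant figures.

0.5904

β = √(1 − 1/γ²) = √(1 − 1/1.535121) = √0.348586 = 0.5904.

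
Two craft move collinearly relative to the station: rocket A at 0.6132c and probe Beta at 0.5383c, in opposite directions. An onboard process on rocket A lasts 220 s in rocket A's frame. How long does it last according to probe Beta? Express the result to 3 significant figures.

440 s

Speed of rocket A in probe Beta's frame: u = (v_A + v_B)/(1 + v_A v_B/c²) = (0.6132 + 0.5383)/(1 + 0.6132×0.5383) = 1.1515/1.33008556 = 0.86573; |u| = 0.86573c.
γ for this relative speed: γ = 1/√(1 − 0.749488) = 1.998.
The clock on rocket A records proper time, so probe Beta measures Δt = γΔτ = 1.998 × 220 = 440 s.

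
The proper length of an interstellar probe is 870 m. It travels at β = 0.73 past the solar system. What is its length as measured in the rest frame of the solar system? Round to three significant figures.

595 m

γ = 1/√(1 − β²) = 1/√(1 − 0.5329) = 1/√0.4671 = 1/0.683447 = 1.4632.
Along the direction of motion the measured length is L₀/γ = 870/1.4632 = 595 m.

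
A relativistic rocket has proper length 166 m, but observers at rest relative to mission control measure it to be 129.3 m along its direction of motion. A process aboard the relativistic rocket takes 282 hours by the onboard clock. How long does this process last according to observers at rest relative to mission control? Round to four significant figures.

Length contraction gives γ = L₀/L = 166/129.3 = 1.28384.
The same γ dilates the second interval: 1.28384 × 282 hours = 362.0 hours.

362.0 hours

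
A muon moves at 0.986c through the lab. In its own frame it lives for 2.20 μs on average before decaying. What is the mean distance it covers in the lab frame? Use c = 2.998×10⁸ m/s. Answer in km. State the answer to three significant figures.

β² = 0.972196, so γ = 1/√0.027804 = 5.9972.
Lab-frame lifetime: Δt = γτ = 5.9972 × 2.20 μs = 13.194 μs.
Distance: d = vΔt = 0.986 × 2.998×10⁸ m/s × 1.3194×10^-5 s = 3900 m = 3.90 km.

3.90 km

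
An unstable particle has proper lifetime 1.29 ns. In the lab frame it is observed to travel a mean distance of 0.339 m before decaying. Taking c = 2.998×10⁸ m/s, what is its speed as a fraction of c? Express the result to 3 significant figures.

0.659c

d = βγcτ ⇒ βγ = d/(cτ) = 0.3390 m / (0.386742 m) = 0.87655.
β = (βγ)/√(1+(βγ)²) = 0.87655/√1.76834 = 0.659.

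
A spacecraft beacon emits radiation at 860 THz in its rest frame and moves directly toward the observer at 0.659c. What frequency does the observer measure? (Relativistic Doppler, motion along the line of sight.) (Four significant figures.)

Relativistic Doppler (source moving toward): f_obs = f_src · √((1+β)/(1−β)).
With β = 0.659: factor = √(1.659/0.341) = 2.2057.
f_obs = 860 × 2.2057 = 1897 THz.

1897 THz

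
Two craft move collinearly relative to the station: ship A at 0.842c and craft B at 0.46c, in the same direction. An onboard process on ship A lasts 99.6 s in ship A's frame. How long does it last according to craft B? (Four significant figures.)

Speed of ship A in craft B's frame: u = (v_A − v_B)/(1 − v_A v_B/c²) = (0.842 − 0.46)/(1 − 0.842×0.46) = 0.382/0.61268 = 0.62349; |u| = 0.62349c.
At |u| = 0.62349c, γ = (1 − 0.38874)^(−1/2) = 1.279.
Ship A's interval is proper; time dilation gives Δt_B = γΔτ = 1.279 × 99.6 s = 127.4 s.

127.4 s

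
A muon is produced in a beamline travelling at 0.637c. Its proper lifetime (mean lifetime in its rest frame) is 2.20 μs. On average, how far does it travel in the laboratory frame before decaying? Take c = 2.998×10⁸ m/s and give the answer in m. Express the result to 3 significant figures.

β² = 0.405769, so γ = 1/√0.594231 = 1.2972.
Lab-frame lifetime: Δt = γτ = 1.2972 × 2.20 μs = 2.8538 μs.
Distance: d = vΔt = 0.637 × 2.998×10⁸ m/s × 2.8538×10^-6 s = 545 m.

545 m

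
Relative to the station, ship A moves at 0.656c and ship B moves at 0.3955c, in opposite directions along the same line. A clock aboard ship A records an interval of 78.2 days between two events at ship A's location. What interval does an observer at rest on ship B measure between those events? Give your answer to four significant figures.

Speed of ship A in ship B's frame: u = (v_A + v_B)/(1 + v_A v_B/c²) = (0.656 + 0.3955)/(1 + 0.656×0.3955) = 1.0515/1.259448 = 0.83489; |u| = 0.83489c.
At |u| = 0.83489c, γ = (1 − 0.697041)^(−1/2) = 1.8168.
The clock on ship A records proper time, so ship B measures Δt = γΔτ = 1.8168 × 78.2 = 142.1 days.

142.1 days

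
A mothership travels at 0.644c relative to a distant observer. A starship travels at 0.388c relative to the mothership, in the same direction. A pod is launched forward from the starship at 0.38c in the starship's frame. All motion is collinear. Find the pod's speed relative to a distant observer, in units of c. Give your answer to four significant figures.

0.9177c

First combine the pod and starship (S''→S'): u₁ = (0.38 + 0.388)/(1 + 0.38×0.388) = 0.768/1.14744 = 0.66932.
Then combine with the mothership (S'→S): u = (0.66932 + 0.644)/(1 + 0.66932×0.644) = 1.31332/1.43104208 = 0.91774.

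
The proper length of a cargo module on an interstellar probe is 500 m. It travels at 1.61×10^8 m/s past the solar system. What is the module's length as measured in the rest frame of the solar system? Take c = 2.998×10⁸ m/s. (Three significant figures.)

β = v/c = (1.61×10^8 m/s)/(2.998×10⁸ m/s) = 0.537025.
γ = 1/√(1 − β²) = 1/√(1 − 0.2883959) = 1/√0.7116041 = 1/0.843566 = 1.1854.
Along the direction of motion the measured length is L₀/γ = 500/1.1854 = 422 m.

422 m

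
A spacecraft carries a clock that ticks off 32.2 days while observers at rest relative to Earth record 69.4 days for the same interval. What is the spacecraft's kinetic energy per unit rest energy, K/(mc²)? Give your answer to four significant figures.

1.155

γ = Δt/Δτ = 69.4/32.2 = 2.15528.
K/(mc²) = γ − 1 = 2.15528 − 1 = 1.155.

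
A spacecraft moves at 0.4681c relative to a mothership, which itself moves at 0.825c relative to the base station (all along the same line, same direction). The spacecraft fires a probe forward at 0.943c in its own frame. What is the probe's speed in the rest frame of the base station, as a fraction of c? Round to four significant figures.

Compose velocities in two stages. Stage 1 (into S'): u₁ = (0.943+0.4681)/(1+0.943×0.4681) = 0.97897.
Stage 2 (into S): u = (0.97897+0.825)/(1+0.97897×0.825) = 0.99796, so the speed is 0.9980c.

0.9980c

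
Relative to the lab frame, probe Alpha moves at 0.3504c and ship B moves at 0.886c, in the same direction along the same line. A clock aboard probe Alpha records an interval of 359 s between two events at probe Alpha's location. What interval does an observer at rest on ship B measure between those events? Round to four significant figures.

570.0 s

Transform probe Alpha's velocity into ship B's frame: (0.3504 − 0.886)/(1 − 0.3504·0.886) = −0.5356/0.6895456, so the relative speed is 0.77674c.
At |u| = 0.77674c, γ = (1 − 0.603325)^(−1/2) = 1.5878.
Probe Alpha's interval is proper; time dilation gives Δt_B = γΔτ = 1.5878 × 359 s = 570.0 s.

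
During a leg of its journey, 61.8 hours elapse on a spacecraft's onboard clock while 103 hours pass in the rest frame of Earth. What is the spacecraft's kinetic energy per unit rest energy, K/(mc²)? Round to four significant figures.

From Δt = γΔτ: γ = 103/61.8 = 1.66667.
Since K = (γ−1)mc², K/(mc²) = 1.66667 − 1 = 0.6667.

0.6667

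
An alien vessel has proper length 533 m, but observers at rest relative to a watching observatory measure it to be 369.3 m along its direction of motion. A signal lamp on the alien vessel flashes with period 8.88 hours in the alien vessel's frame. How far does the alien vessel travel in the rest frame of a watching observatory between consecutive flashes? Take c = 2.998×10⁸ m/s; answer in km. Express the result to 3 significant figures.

Length contraction gives γ = L₀/L = 533/369.3 = 1.44327.
β = √(1 − 1/γ²) = 0.72106. Lab-frame period = γτ = 1.44327×8.88 hours = 12.816 hours. Distance = βc × γτ = 0.72106 × 2.998×10⁸ m/s × 46137.6 s = 9.9737×10^12 m = 9.97×10^9 km.

9.97×10^9 km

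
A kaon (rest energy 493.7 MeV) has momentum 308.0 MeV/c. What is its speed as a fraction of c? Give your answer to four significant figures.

pc/(mc²) = 308.0/493.7 = 0.62386 = βγ = β/√(1−β²).
So β² = x²/(1 + x²) with x = 0.62386: x² = 0.389201, β² = 0.389201/1.389201 = 0.280162, β = 0.5293.

0.5293c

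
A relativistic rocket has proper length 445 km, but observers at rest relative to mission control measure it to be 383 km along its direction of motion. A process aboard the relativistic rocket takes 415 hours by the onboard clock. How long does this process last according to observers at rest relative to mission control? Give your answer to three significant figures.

Length contraction gives γ = L₀/L = 445/383 = 1.16188.
Δt = γΔτ = 1.16188 × 415 = 482 hours.

482 hours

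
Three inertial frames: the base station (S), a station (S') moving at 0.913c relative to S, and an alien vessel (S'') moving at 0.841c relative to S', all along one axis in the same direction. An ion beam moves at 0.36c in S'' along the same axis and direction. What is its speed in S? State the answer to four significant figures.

First combine the ion beam and alien vessel (S''→S'): u₁ = (0.36 + 0.841)/(1 + 0.36×0.841) = 1.201/1.30276 = 0.92189.
Then combine with the station (S'→S): u = (0.92189 + 0.913)/(1 + 0.92189×0.913) = 1.83489/1.84168557 = 0.99631.

0.9963c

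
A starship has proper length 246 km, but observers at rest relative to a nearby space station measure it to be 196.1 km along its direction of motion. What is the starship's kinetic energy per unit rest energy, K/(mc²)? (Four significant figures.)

γ = L₀/L = 246/196.1 = 1.25446.
Since K = (γ−1)mc², K/(mc²) = 1.25446 − 1 = 0.2545.

0.2545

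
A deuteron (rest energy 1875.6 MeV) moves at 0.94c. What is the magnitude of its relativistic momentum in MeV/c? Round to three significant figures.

5170 MeV/c

γ = 1/√(1 − β²) = 1/√(1 − 0.8836) = 1/√0.1164 = 1/0.341174 = 2.9311.
Momentum: p = γβ·mc = 2.9311 × 0.94 × 1875.6 MeV/c = 5170 MeV/c.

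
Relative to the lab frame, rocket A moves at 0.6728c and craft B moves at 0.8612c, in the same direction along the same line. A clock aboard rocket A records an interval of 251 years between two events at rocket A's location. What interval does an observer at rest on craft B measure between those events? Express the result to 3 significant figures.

Transform rocket A's velocity into craft B's frame: (0.6728 − 0.8612)/(1 − 0.6728·0.8612) = −0.1884/0.42058464, so the relative speed is 0.44795c.
At |u| = 0.44795c, γ = (1 − 0.200659)^(−1/2) = 1.1185.
The clock on rocket A records proper time, so craft B measures Δt = γΔτ = 1.1185 × 251 = 281 years.

281 years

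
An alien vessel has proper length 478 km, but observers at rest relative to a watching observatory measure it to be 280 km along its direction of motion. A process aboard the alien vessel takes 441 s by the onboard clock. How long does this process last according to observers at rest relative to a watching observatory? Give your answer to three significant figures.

From L = L₀/γ: γ = 478/280 = 1.70714.
The same γ dilates the second interval: 1.70714 × 441 s = 753 s.

753 s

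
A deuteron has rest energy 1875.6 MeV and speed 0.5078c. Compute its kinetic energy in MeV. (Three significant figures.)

γ = 1/√(1 − β²) = 1/√(1 − 0.25786084) = 1/√0.74213916 = 1/0.861475 = 1.1608.
Kinetic energy: K = (γ − 1)mc² = (1.1608 − 1) × 1875.6 MeV = 0.1608 × 1875.6 = 302 MeV.

302 MeV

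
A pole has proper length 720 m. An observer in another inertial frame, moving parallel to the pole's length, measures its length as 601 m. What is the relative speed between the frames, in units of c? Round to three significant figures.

0.551c

Length contraction gives γ = L₀/L = 720/601 = 1.198.
β = √(1 − 1/γ²) = √0.303235 = 0.551.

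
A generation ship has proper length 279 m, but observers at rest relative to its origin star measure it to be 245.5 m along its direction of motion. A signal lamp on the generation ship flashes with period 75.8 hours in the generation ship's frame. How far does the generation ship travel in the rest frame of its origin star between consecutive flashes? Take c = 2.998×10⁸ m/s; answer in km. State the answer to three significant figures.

From L = L₀/γ: γ = 279/245.5 = 1.13646.
β = √(1 − 1/γ²) = 0.47511. Lab-frame period = γτ = 1.13646×75.8 hours = 86.144 hours. Distance = βc × γτ = 0.47511 × 2.998×10⁸ m/s × 310118.4 s = 4.4173×10^13 m = 4.42×10^10 km.

4.42×10^10 km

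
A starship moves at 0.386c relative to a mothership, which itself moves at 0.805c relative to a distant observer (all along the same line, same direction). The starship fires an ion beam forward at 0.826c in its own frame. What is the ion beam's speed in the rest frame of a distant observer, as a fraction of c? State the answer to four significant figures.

0.9909c

First combine the ion beam and starship (S''→S'): u₁ = (0.826 + 0.386)/(1 + 0.826×0.386) = 1.212/1.318836 = 0.91899.
Then combine with the mothership (S'→S): u = (0.91899 + 0.805)/(1 + 0.91899×0.805) = 1.72399/1.73978695 = 0.99092.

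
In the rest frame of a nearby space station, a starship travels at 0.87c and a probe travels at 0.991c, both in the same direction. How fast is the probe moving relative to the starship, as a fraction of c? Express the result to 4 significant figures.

0.8779c

Transform to the starship's frame: u' = (u − v)/(1 − uv/c²).
u' = (0.991 − 0.87)/(1 − 0.991×0.87) = 0.121/0.13783 = 0.87789.
Speed in the starship's frame: 0.8779c (in the same direction).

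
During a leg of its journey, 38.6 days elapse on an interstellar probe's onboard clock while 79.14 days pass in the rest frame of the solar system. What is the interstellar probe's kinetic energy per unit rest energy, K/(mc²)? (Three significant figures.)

γ = Δt/Δτ = 79.14/38.6 = 2.05026.
K/(mc²) = γ − 1 = 2.05026 − 1 = 1.05.

1.05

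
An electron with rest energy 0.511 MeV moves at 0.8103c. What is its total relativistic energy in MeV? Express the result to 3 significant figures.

With β = 0.8103, γ = 1/√(1 − 0.8103²) = 1/√0.34341391 = 1.7064.
Total energy: E = γmc² = 1.7064 × 0.511 MeV = 0.872 MeV.

0.872 MeV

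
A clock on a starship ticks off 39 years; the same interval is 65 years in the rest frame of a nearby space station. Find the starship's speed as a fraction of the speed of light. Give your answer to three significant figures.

0.800c

γ = Δt/Δτ = 65/39 = 1.6667.
β = √(1 − 1/γ²) = √(1 − 0.359986) = √0.640014 = 0.800.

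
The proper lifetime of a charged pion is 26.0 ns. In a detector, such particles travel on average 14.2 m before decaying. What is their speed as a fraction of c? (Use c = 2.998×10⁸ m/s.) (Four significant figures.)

0.8766c

Lab distance = (lab lifetime)·v = γτ·βc, so βγ = d/(cτ) = 14.20/(2.998×10⁸ × 2.600×10^-8) = 1.8217.
With βγ = 1.8217: γ² = 1 + (βγ)² = 4.31859, and β = (βγ)/γ = 1.8217/2.07812 = 0.8766.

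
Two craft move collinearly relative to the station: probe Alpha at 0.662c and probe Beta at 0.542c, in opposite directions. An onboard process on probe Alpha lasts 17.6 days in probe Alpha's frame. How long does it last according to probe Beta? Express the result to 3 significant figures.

The velocity of probe Alpha relative to probe Beta is (0.662 + 0.542)c / (1 + 0.662×0.542) = 0.88607c; relative speed 0.88607c.
At |u| = 0.88607c, γ = (1 − 0.78512)^(−1/2) = 2.1573.
Probe Alpha's interval is proper; time dilation gives Δt_B = γΔτ = 2.1573 × 17.6 days = 38.0 days.

38.0 days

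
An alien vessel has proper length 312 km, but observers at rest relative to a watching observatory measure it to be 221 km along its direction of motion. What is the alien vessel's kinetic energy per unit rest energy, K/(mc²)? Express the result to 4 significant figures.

0.4118

Length contraction gives γ = L₀/L = 312/221 = 1.41176.
K/(mc²) = γ − 1 = 1.41176 − 1 = 0.4118.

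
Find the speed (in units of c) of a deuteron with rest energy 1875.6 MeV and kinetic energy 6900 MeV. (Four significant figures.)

0.9769c

K = (γ−1)mc², so γ = 1 + 6900/1875.6 = 4.6788.
Then v/c = √(1 − γ⁻²) = √(1 − 0.0456805) = √0.9543195 = 0.9769.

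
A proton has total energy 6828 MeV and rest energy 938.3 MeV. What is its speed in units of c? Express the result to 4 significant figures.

0.9905c

Total energy E = γmc² gives γ = 6828/938.3 = 7.277.
Hence β = √(1 − 1/γ²) = √(1 − 0.0188841) = √0.9811159 = 0.9905.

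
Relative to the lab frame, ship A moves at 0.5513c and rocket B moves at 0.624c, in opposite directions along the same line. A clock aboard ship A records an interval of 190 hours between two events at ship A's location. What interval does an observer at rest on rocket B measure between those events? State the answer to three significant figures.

Transform ship A's velocity into rocket B's frame: (0.5513 + 0.624)/(1 + 0.5513·0.624) = 1.1753/1.3440112, so the relative speed is 0.87447c.
At |u| = 0.87447c, γ = (1 − 0.764698)^(−1/2) = 2.0615.
Ship A's interval is proper; time dilation gives Δt_B = γΔτ = 2.0615 × 190 hours = 392 hours.

392 hours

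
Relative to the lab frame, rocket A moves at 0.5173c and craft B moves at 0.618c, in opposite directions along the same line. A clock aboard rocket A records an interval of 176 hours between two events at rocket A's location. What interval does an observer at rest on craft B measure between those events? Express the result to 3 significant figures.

Transform rocket A's velocity into craft B's frame: (0.5173 + 0.618)/(1 + 0.5173·0.618) = 1.1353/1.3196914, so the relative speed is 0.86028c.
At |u| = 0.86028c, γ = (1 − 0.740082)^(−1/2) = 1.9615.
Rocket A's interval is proper; time dilation gives Δt_B = γΔτ = 1.9615 × 176 hours = 345 hours.

345 hours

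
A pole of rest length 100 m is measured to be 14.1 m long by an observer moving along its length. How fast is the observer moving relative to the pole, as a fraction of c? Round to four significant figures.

0.9900c

Length contraction gives γ = L₀/L = 100/14.1 = 7.0922.
β = √(1 − 1/γ²) = √0.980119 = 0.9900.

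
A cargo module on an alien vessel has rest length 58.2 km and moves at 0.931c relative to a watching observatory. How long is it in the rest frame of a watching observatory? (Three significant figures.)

21.2 km

γ = 1/√(1 − β²) = 1/√(1 − 0.866761) = 1/√0.133239 = 1/0.365019 = 2.7396.
Length contraction: L = L₀/γ = 58.2/2.7396 = 21.2 km.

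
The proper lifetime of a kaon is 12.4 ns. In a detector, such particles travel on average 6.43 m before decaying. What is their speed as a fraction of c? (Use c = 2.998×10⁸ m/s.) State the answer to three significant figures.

0.866c

d = βγcτ ⇒ βγ = d/(cτ) = 6.430 m / (3.71752 m) = 1.7296.
β = (βγ)/√(1+(βγ)²) = 1.7296/√3.99152 = 0.866.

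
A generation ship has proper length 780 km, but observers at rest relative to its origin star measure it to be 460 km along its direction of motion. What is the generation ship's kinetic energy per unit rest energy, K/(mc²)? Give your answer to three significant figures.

0.696

From L = L₀/γ: γ = 780/460 = 1.69565.
K/(mc²) = γ − 1 = 1.69565 − 1 = 0.696.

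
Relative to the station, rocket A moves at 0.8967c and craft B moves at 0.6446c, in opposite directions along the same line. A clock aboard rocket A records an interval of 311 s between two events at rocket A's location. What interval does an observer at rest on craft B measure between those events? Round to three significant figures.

1450 s

Transform rocket A's velocity into craft B's frame: (0.8967 + 0.6446)/(1 + 0.8967·0.6446) = 1.5413/1.57801282, so the relative speed is 0.97673c.
γ for this relative speed: γ = 1/√(1 − 0.954001) = 4.6626.
Rocket A's interval is proper; time dilation gives Δt_B = γΔτ = 4.6626 × 311 s = 1450 s.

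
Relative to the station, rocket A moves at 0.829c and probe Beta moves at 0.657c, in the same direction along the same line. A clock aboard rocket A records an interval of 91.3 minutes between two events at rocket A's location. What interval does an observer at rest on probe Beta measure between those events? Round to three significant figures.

The velocity of rocket A relative to probe Beta is (0.829 − 0.657)c / (1 − 0.829×0.657) = 0.37773c; relative speed 0.37773c.
γ for this relative speed: γ = 1/√(1 − 0.14268) = 1.08.
Rocket A's interval is proper; time dilation gives Δt_B = γΔτ = 1.08 × 91.3 minutes = 98.6 minutes.

98.6 minutes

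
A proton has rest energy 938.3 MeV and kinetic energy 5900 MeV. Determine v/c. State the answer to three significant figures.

K = (γ−1)mc², so γ = 1 + 5900/938.3 = 7.288.
Then v/c = √(1 − γ⁻²) = √(1 − 0.0188271) = √0.9811729 = 0.991.

0.991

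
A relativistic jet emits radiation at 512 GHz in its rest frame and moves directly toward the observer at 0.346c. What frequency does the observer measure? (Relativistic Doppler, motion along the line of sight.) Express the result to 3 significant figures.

Relativistic Doppler (source moving toward): f_obs = f_src · √((1+β)/(1−β)).
With β = 0.346: factor = √(1.346/0.654) = 1.4346.
f_obs = 512 × 1.4346 = 735 GHz.

735 GHz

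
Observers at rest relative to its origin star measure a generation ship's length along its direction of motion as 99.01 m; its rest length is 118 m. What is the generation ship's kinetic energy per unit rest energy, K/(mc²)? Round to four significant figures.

γ = L₀/L = 118/99.01 = 1.1918.
K/(mc²) = γ − 1 = 1.1918 − 1 = 0.1918.

0.1918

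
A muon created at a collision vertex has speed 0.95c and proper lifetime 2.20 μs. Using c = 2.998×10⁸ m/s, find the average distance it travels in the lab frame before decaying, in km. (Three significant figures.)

2.01 km

With β = 0.95, γ = 1/√(1 − 0.95²) = 1/√0.0975 = 3.2026.
Lab-frame lifetime: Δt = γτ = 3.2026 × 2.20 μs = 7.0457 μs.
Distance: d = vΔt = 0.95 × 2.998×10⁸ m/s × 7.0457×10^-6 s = 2010 m = 2.01 km.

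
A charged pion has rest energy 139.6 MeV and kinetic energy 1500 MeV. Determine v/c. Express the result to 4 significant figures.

0.9964

K = (γ−1)mc², so γ = 1 + 1500/139.6 = 11.745.
Then v/c = √(1 − γ⁻²) = √(1 − 0.00724926) = √0.99275074 = 0.9964.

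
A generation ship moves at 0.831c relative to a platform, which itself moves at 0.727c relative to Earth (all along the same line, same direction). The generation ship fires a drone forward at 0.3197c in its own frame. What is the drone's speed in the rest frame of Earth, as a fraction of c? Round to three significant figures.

Compose velocities in two stages. Stage 1 (into S'): u₁ = (0.3197+0.831)/(1+0.3197×0.831) = 0.90916.
Stage 2 (into S): u = (0.90916+0.727)/(1+0.90916×0.727) = 0.98507, so the speed is 0.985c.

0.985c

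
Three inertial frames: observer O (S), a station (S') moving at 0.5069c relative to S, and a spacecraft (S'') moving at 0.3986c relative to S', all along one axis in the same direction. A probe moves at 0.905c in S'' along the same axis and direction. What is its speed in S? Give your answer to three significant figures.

0.986c

Apply u = (u'+v)/(1+u'v) twice. Probe in the station frame: (0.905+0.3986)/(1+0.905·0.3986) = 1.3036/1.360733 = 0.95801c.
That velocity, transformed to the rest frame of observer O: (0.95801+0.5069)/(1+0.95801·0.5069) = 1.46491/1.485615269 = 0.98606c.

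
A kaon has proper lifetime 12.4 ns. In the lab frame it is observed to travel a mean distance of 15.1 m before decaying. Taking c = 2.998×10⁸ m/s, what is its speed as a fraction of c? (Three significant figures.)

0.971c

Let x = d/(cτ) = 15.10 m / (2.998×10⁸ m/s × 1.240×10^-8 s) = 4.0618. Since d = βγcτ, x = βγ = β/√(1−β²).
Solving: β² = x²/(1+x²) = 16.4982/17.4982 = 0.942851, so β = 0.971.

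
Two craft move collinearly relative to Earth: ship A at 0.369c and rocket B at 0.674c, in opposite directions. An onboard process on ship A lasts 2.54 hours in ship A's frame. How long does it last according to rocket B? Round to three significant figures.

4.62 hours

Transform ship A's velocity into rocket B's frame: (0.369 + 0.674)/(1 + 0.369·0.674) = 1.043/1.248706, so the relative speed is 0.83526c.
At |u| = 0.83526c, γ = (1 − 0.697659)^(−1/2) = 1.8187.
The clock on ship A records proper time, so rocket B measures Δt = γΔτ = 1.8187 × 2.54 = 4.62 hours.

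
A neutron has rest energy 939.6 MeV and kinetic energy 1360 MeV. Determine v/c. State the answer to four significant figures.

0.9127

γ = 1 + K/(mc²) = 1 + 1360/939.6 = 2.4474.
β = √(1 − 1/γ²) = √(1 − 0.166951) = √0.833049 = 0.9127.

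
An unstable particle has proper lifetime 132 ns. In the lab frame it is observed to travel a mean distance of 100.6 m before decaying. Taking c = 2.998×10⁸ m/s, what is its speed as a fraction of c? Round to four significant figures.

d = βγcτ ⇒ βγ = d/(cτ) = 100.6 m / (39.5736 m) = 2.5421.
β = (βγ)/√(1+(βγ)²) = 2.5421/√7.46227 = 0.9306.

0.9306c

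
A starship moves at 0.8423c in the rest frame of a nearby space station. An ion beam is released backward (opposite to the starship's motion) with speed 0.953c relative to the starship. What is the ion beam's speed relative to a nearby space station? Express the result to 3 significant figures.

Relativistic velocity addition: u = (u' + v)/(1 + u'v/c²), with u' = −0.953c and v = 0.8423c.
Numerator: −0.953 + 0.8423 = −0.1107. Denominator: 1 + (−0.953)(0.8423) = 0.1972881.
u = −0.1107/0.1972881 = −0.56111, so the speed is 0.561c.

0.561c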